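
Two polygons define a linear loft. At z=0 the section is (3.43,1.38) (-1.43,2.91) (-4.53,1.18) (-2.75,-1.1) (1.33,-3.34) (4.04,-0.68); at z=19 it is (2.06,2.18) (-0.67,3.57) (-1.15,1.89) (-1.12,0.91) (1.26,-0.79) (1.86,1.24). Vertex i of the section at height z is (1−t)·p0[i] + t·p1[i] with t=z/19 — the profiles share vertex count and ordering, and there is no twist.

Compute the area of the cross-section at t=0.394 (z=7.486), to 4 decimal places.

Cross-section at t=0.394: each vertex is (1-t)·p0[i] + t·p1[i].
  v1: (1-0.394)·(3.43,1.38) + 0.394·(2.06,2.18) = (2.8902,1.6952)
  v2: (1-0.394)·(-1.43,2.91) + 0.394·(-0.67,3.57) = (-1.1306,3.1700)
  v3: (1-0.394)·(-4.53,1.18) + 0.394·(-1.15,1.89) = (-3.1983,1.4597)
  v4: (1-0.394)·(-2.75,-1.1) + 0.394·(-1.12,0.91) = (-2.1078,-0.3081)
  v5: (1-0.394)·(1.33,-3.34) + 0.394·(1.26,-0.79) = (1.3024,-2.3353)
  v6: (1-0.394)·(4.04,-0.68) + 0.394·(1.86,1.24) = (3.1811,0.0765)
Shoelace sum Σ(x_i·y_{i+1} − x_{i+1}·y_i):
  i=1: 2.8902·3.1700 − -1.1306·1.6952 = +11.0786 (running +11.0786)
  i=2: -1.1306·1.4597 − -3.1983·3.1700 = +8.4884 (running +19.5670)
  i=3: -3.1983·-0.3081 − -2.1078·1.4597 = +4.0621 (running +23.6291)
  i=4: -2.1078·-2.3353 − 1.3024·-0.3081 = +5.3235 (running +28.9526)
  i=5: 1.3024·0.0765 − 3.1811·-2.3353 = +7.5284 (running +36.4810)
  i=6: 3.1811·1.6952 − 2.8902·0.0765 = +5.1715 (running +41.6525)
Area = |Σ|/2 = |41.6525|/2 = 20.8262

Area at t=0.394: 20.8262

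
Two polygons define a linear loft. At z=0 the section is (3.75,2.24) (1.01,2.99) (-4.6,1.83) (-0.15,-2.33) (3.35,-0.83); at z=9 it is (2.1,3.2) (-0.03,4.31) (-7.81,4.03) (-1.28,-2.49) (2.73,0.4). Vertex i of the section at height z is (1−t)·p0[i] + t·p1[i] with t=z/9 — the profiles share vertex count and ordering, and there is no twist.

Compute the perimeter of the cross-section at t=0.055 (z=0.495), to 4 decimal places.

Perimeter at t=0.055: 21.8525

Cross-section at t=0.055: each vertex is (1-t)·p0[i] + t·p1[i].
  v1: (1-0.055)·(3.75,2.24) + 0.055·(2.1,3.2) = (3.6592,2.2928)
  v2: (1-0.055)·(1.01,2.99) + 0.055·(-0.03,4.31) = (0.9528,3.0626)
  v3: (1-0.055)·(-4.6,1.83) + 0.055·(-7.81,4.03) = (-4.7765,1.9510)
  v4: (1-0.055)·(-0.15,-2.33) + 0.055·(-1.28,-2.49) = (-0.2122,-2.3388)
  v5: (1-0.055)·(3.35,-0.83) + 0.055·(2.73,0.4) = (3.3159,-0.7623)
Perimeter = Σ |v_{i+1} − v_i|:
  edge 1→2: √(-2.7064² + 0.7698²) = 2.8138 (running 2.8138)
  edge 2→3: √(-5.7293² + -1.1116²) = 5.8362 (running 8.6500)
  edge 3→4: √(4.5644² + -4.2898²) = 6.2639 (running 14.9139)
  edge 4→5: √(3.5280² + 1.5765²) = 3.8642 (running 18.7781)
  edge 5→1: √(0.3433² + 3.0552²) = 3.0744 (running 21.8525)
Perimeter = 21.8525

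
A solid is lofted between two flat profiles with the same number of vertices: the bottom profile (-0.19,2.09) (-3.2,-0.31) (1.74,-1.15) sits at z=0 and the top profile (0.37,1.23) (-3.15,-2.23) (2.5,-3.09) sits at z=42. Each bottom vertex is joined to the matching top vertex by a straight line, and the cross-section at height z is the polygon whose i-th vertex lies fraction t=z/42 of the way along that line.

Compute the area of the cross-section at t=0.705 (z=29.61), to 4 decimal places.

Area at t=0.705: 10.0005

Cross-section at t=0.705: each vertex is (1-t)·p0[i] + t·p1[i].
  v1: (1-0.705)·(-0.19,2.09) + 0.705·(0.37,1.23) = (0.2048,1.4837)
  v2: (1-0.705)·(-3.2,-0.31) + 0.705·(-3.15,-2.23) = (-3.1647,-1.6636)
  v3: (1-0.705)·(1.74,-1.15) + 0.705·(2.5,-3.09) = (2.2758,-2.5177)
Shoelace sum Σ(x_i·y_{i+1} − x_{i+1}·y_i):
  i=1: 0.2048·-1.6636 − -3.1647·1.4837 = +4.3548 (running +4.3548)
  i=2: -3.1647·-2.5177 − 2.2758·-1.6636 = +11.7539 (running +16.1087)
  i=3: 2.2758·1.4837 − 0.2048·-2.5177 = +3.8922 (running +20.0010)
Area = |Σ|/2 = |20.0010|/2 = 10.0005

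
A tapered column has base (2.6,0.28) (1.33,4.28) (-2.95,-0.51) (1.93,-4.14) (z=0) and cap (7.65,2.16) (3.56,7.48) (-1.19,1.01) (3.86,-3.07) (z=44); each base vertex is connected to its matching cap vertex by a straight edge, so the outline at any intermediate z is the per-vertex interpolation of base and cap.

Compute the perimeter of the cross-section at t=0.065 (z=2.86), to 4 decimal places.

Perimeter at t=0.065: 21.5275

Cross-section at t=0.065: each vertex is (1-t)·p0[i] + t·p1[i].
  v1: (1-0.065)·(2.6,0.28) + 0.065·(7.65,2.16) = (2.9283,0.4022)
  v2: (1-0.065)·(1.33,4.28) + 0.065·(3.56,7.48) = (1.4750,4.4880)
  v3: (1-0.065)·(-2.95,-0.51) + 0.065·(-1.19,1.01) = (-2.8356,-0.4112)
  v4: (1-0.065)·(1.93,-4.14) + 0.065·(3.86,-3.07) = (2.0554,-4.0705)
Perimeter = Σ |v_{i+1} − v_i|:
  edge 1→2: √(-1.4533² + 4.0858²) = 4.3366 (running 4.3366)
  edge 2→3: √(-4.3106² + -4.8992²) = 6.5256 (running 10.8621)
  edge 3→4: √(4.8910² + -3.6593²) = 6.1084 (running 16.9705)
  edge 4→1: √(0.8728² + 4.4726²) = 4.5570 (running 21.5275)
Perimeter = 21.5275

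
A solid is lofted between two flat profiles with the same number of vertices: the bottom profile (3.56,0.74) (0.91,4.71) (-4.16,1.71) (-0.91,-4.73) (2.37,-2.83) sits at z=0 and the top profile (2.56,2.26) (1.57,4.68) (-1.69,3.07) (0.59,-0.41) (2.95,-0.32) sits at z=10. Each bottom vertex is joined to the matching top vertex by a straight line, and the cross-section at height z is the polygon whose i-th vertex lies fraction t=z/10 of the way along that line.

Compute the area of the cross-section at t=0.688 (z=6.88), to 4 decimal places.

Area at t=0.688: 21.5141

Cross-section at t=0.688: each vertex is (1-t)·p0[i] + t·p1[i].
  v1: (1-0.688)·(3.56,0.74) + 0.688·(2.56,2.26) = (2.8720,1.7858)
  v2: (1-0.688)·(0.91,4.71) + 0.688·(1.57,4.68) = (1.3641,4.6894)
  v3: (1-0.688)·(-4.16,1.71) + 0.688·(-1.69,3.07) = (-2.4606,2.6457)
  v4: (1-0.688)·(-0.91,-4.73) + 0.688·(0.59,-0.41) = (0.1220,-1.7578)
  v5: (1-0.688)·(2.37,-2.83) + 0.688·(2.95,-0.32) = (2.7690,-1.1031)
Shoelace sum Σ(x_i·y_{i+1} − x_{i+1}·y_i):
  i=1: 2.8720·4.6894 − 1.3641·1.7858 = +11.0319 (running +11.0319)
  i=2: 1.3641·2.6457 − -2.4606·4.6894 = +15.1477 (running +26.1797)
  i=3: -2.4606·-1.7578 − 0.1220·2.6457 = +4.0026 (running +30.1823)
  i=4: 0.1220·-1.1031 − 2.7690·-1.7578 = +4.7329 (running +34.9153)
  i=5: 2.7690·1.7858 − 2.8720·-1.1031 = +8.1130 (running +43.0283)
Area = |Σ|/2 = |43.0283|/2 = 21.5141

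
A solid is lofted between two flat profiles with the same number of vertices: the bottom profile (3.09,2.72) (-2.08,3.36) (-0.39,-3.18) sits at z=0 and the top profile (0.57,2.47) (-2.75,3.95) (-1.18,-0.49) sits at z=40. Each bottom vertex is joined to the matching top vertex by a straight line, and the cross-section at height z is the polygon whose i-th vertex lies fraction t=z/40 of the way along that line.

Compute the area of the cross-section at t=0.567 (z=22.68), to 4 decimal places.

Cross-section at t=0.567: each vertex is (1-t)·p0[i] + t·p1[i].
  v1: (1-0.567)·(3.09,2.72) + 0.567·(0.57,2.47) = (1.6612,2.5783)
  v2: (1-0.567)·(-2.08,3.36) + 0.567·(-2.75,3.95) = (-2.4599,3.6945)
  v3: (1-0.567)·(-0.39,-3.18) + 0.567·(-1.18,-0.49) = (-0.8379,-1.6548)
Shoelace sum Σ(x_i·y_{i+1} − x_{i+1}·y_i):
  i=1: 1.6612·3.6945 − -2.4599·2.5783 = +12.4794 (running +12.4794)
  i=2: -2.4599·-1.6548 − -0.8379·3.6945 = +7.1663 (running +19.6457)
  i=3: -0.8379·2.5783 − 1.6612·-1.6548 = +0.5884 (running +20.2342)
Area = |Σ|/2 = |20.2342|/2 = 10.1171

Area at t=0.567: 10.1171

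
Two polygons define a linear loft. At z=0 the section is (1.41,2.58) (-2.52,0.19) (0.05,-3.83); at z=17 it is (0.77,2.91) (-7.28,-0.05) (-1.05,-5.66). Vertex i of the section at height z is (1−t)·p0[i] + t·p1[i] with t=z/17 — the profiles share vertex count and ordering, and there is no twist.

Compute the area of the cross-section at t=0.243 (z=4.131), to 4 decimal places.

Area at t=0.243: 15.2378

Cross-section at t=0.243: each vertex is (1-t)·p0[i] + t·p1[i].
  v1: (1-0.243)·(1.41,2.58) + 0.243·(0.77,2.91) = (1.2545,2.6602)
  v2: (1-0.243)·(-2.52,0.19) + 0.243·(-7.28,-0.05) = (-3.6767,0.1317)
  v3: (1-0.243)·(0.05,-3.83) + 0.243·(-1.05,-5.66) = (-0.2173,-4.2747)
Shoelace sum Σ(x_i·y_{i+1} − x_{i+1}·y_i):
  i=1: 1.2545·0.1317 − -3.6767·2.6602 = +9.9459 (running +9.9459)
  i=2: -3.6767·-4.2747 − -0.2173·0.1317 = +15.7453 (running +25.6911)
  i=3: -0.2173·2.6602 − 1.2545·-4.2747 = +4.7845 (running +30.4756)
Area = |Σ|/2 = |30.4756|/2 = 15.2378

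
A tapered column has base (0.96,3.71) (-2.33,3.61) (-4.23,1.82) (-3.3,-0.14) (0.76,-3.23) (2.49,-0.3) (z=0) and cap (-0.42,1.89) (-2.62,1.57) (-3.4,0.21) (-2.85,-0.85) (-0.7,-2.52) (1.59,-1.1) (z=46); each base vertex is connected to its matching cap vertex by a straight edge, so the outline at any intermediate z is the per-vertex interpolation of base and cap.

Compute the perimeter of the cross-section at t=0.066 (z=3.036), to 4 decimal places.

Cross-section at t=0.066: each vertex is (1-t)·p0[i] + t·p1[i].
  v1: (1-0.066)·(0.96,3.71) + 0.066·(-0.42,1.89) = (0.8689,3.5899)
  v2: (1-0.066)·(-2.33,3.61) + 0.066·(-2.62,1.57) = (-2.3491,3.4754)
  v3: (1-0.066)·(-4.23,1.82) + 0.066·(-3.4,0.21) = (-4.1752,1.7137)
  v4: (1-0.066)·(-3.3,-0.14) + 0.066·(-2.85,-0.85) = (-3.2703,-0.1869)
  v5: (1-0.066)·(0.76,-3.23) + 0.066·(-0.7,-2.52) = (0.6636,-3.1831)
  v6: (1-0.066)·(2.49,-0.3) + 0.066·(1.59,-1.1) = (2.4306,-0.3528)
Perimeter = Σ |v_{i+1} − v_i|:
  edge 1→2: √(-3.2181² + -0.1145²) = 3.2201 (running 3.2201)
  edge 2→3: √(-1.8261² + -1.7616²) = 2.5373 (running 5.7574)
  edge 3→4: √(0.9049² + -1.9006²) = 2.1050 (running 7.8624)
  edge 4→5: √(3.9339² + -2.9963²) = 4.9451 (running 12.8075)
  edge 5→6: √(1.7670² + 2.8303²) = 3.3366 (running 16.1441)
  edge 6→1: √(-1.5617² + 3.9427²) = 4.2407 (running 20.3848)
Perimeter = 20.3848

Perimeter at t=0.066: 20.3848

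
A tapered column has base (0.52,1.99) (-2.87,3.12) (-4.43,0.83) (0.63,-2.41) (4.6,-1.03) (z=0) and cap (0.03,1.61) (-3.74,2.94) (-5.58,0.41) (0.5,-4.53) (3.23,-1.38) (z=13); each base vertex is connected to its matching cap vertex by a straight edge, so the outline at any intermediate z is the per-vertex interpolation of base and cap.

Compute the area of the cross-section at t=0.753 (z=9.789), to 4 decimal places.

Area at t=0.753: 30.6395

Cross-section at t=0.753: each vertex is (1-t)·p0[i] + t·p1[i].
  v1: (1-0.753)·(0.52,1.99) + 0.753·(0.03,1.61) = (0.1510,1.7039)
  v2: (1-0.753)·(-2.87,3.12) + 0.753·(-3.74,2.94) = (-3.5251,2.9845)
  v3: (1-0.753)·(-4.43,0.83) + 0.753·(-5.58,0.41) = (-5.2959,0.5137)
  v4: (1-0.753)·(0.63,-2.41) + 0.753·(0.5,-4.53) = (0.5321,-4.0064)
  v5: (1-0.753)·(4.6,-1.03) + 0.753·(3.23,-1.38) = (3.5684,-1.2935)
Shoelace sum Σ(x_i·y_{i+1} − x_{i+1}·y_i):
  i=1: 0.1510·2.9845 − -3.5251·1.7039 = +6.4570 (running +6.4570)
  i=2: -3.5251·0.5137 − -5.2959·2.9845 = +13.9946 (running +20.4516)
  i=3: -5.2959·-4.0064 − 0.5321·0.5137 = +20.9441 (running +41.3957)
  i=4: 0.5321·-1.2935 − 3.5684·-4.0064 = +13.6079 (running +55.0037)
  i=5: 3.5684·1.7039 − 0.1510·-1.2935 = +6.2754 (running +61.2791)
Area = |Σ|/2 = |61.2791|/2 = 30.6395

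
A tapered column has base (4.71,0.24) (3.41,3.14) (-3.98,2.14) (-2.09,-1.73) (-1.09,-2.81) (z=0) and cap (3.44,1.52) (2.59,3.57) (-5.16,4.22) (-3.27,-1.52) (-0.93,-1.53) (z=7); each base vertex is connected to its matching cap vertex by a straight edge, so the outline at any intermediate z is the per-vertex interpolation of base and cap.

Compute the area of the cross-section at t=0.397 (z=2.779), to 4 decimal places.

Area at t=0.397: 31.7583

Cross-section at t=0.397: each vertex is (1-t)·p0[i] + t·p1[i].
  v1: (1-0.397)·(4.71,0.24) + 0.397·(3.44,1.52) = (4.2058,0.7482)
  v2: (1-0.397)·(3.41,3.14) + 0.397·(2.59,3.57) = (3.0845,3.3107)
  v3: (1-0.397)·(-3.98,2.14) + 0.397·(-5.16,4.22) = (-4.4485,2.9658)
  v4: (1-0.397)·(-2.09,-1.73) + 0.397·(-3.27,-1.52) = (-2.5585,-1.6466)
  v5: (1-0.397)·(-1.09,-2.81) + 0.397·(-0.93,-1.53) = (-1.0265,-2.3018)
Shoelace sum Σ(x_i·y_{i+1} − x_{i+1}·y_i):
  i=1: 4.2058·3.3107 − 3.0845·0.7482 = +11.6165 (running +11.6165)
  i=2: 3.0845·2.9658 − -4.4485·3.3107 = +23.8753 (running +35.4919)
  i=3: -4.4485·-1.6466 − -2.5585·2.9658 = +14.9127 (running +50.4046)
  i=4: -2.5585·-2.3018 − -1.0265·-1.6466 = +4.1989 (running +54.6036)
  i=5: -1.0265·0.7482 − 4.2058·-2.3018 = +8.9131 (running +63.5167)
Area = |Σ|/2 = |63.5167|/2 = 31.7583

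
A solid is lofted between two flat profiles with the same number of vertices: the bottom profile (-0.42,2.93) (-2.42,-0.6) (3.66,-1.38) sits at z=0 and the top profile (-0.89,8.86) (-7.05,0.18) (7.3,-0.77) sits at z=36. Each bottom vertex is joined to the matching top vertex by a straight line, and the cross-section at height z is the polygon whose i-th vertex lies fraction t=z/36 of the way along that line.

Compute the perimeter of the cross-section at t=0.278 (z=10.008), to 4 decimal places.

Perimeter at t=0.278: 22.0971

Cross-section at t=0.278: each vertex is (1-t)·p0[i] + t·p1[i].
  v1: (1-0.278)·(-0.42,2.93) + 0.278·(-0.89,8.86) = (-0.5507,4.5785)
  v2: (1-0.278)·(-2.42,-0.6) + 0.278·(-7.05,0.18) = (-3.7071,-0.3832)
  v3: (1-0.278)·(3.66,-1.38) + 0.278·(7.3,-0.77) = (4.6719,-1.2104)
Perimeter = Σ |v_{i+1} − v_i|:
  edge 1→2: √(-3.1565² + -4.9617²) = 5.8806 (running 5.8806)
  edge 2→3: √(8.3791² + -0.8273²) = 8.4198 (running 14.3004)
  edge 3→1: √(-5.2226² + 5.7890²) = 7.7966 (running 22.0971)
Perimeter = 22.0971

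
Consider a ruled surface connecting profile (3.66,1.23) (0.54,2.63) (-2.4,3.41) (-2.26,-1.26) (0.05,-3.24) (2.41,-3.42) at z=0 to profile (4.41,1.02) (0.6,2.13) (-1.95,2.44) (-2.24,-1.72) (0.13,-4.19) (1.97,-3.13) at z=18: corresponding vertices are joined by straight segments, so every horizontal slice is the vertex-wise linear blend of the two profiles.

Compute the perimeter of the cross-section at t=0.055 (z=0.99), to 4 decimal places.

Cross-section at t=0.055: each vertex is (1-t)·p0[i] + t·p1[i].
  v1: (1-0.055)·(3.66,1.23) + 0.055·(4.41,1.02) = (3.7012,1.2185)
  v2: (1-0.055)·(0.54,2.63) + 0.055·(0.6,2.13) = (0.5433,2.6025)
  v3: (1-0.055)·(-2.4,3.41) + 0.055·(-1.95,2.44) = (-2.3752,3.3566)
  v4: (1-0.055)·(-2.26,-1.26) + 0.055·(-2.24,-1.72) = (-2.2589,-1.2853)
  v5: (1-0.055)·(0.05,-3.24) + 0.055·(0.13,-4.19) = (0.0544,-3.2922)
  v6: (1-0.055)·(2.41,-3.42) + 0.055·(1.97,-3.13) = (2.3858,-3.4040)
Perimeter = Σ |v_{i+1} − v_i|:
  edge 1→2: √(-3.1580² + 1.3841²) = 3.4479 (running 3.4479)
  edge 2→3: √(-2.9185² + 0.7541²) = 3.0144 (running 6.4623)
  edge 3→4: √(0.1164² + -4.6419²) = 4.6434 (running 11.1058)
  edge 4→5: √(2.3133² + -2.0069²) = 3.0625 (running 14.1683)
  edge 5→6: √(2.3314² + -0.1118²) = 2.3341 (running 16.5024)
  edge 6→1: √(1.3154² + 4.6225²) = 4.8060 (running 21.3084)
Perimeter = 21.3084

Perimeter at t=0.055: 21.3084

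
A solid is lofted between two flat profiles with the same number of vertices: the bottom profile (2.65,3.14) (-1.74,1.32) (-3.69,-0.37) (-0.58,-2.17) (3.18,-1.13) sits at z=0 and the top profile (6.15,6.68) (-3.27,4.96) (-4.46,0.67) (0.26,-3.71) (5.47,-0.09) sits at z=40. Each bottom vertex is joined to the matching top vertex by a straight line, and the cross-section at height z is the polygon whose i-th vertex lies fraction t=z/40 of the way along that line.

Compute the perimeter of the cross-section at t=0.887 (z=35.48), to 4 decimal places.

Cross-section at t=0.887: each vertex is (1-t)·p0[i] + t·p1[i].
  v1: (1-0.887)·(2.65,3.14) + 0.887·(6.15,6.68) = (5.7545,6.2800)
  v2: (1-0.887)·(-1.74,1.32) + 0.887·(-3.27,4.96) = (-3.0971,4.5487)
  v3: (1-0.887)·(-3.69,-0.37) + 0.887·(-4.46,0.67) = (-4.3730,0.5525)
  v4: (1-0.887)·(-0.58,-2.17) + 0.887·(0.26,-3.71) = (0.1651,-3.5360)
  v5: (1-0.887)·(3.18,-1.13) + 0.887·(5.47,-0.09) = (5.2112,-0.2075)
Perimeter = Σ |v_{i+1} − v_i|:
  edge 1→2: √(-8.8516² + -1.7313²) = 9.0193 (running 9.0193)
  edge 2→3: √(-1.2759² + -3.9962²) = 4.1949 (running 13.2143)
  edge 3→4: √(4.5381² + -4.0885²) = 6.1082 (running 19.3224)
  edge 4→5: √(5.0462² + 3.3285²) = 6.0450 (running 25.3674)
  edge 5→1: √(0.5433² + 6.4875²) = 6.5102 (running 31.8777)
Perimeter = 31.8777

Perimeter at t=0.887: 31.8777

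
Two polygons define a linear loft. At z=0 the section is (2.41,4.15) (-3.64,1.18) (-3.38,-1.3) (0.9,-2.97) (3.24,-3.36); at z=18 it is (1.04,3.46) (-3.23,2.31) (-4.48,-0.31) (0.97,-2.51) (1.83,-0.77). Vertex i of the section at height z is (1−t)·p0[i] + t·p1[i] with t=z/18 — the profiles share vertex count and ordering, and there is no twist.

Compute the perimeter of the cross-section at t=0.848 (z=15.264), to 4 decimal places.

Cross-section at t=0.848: each vertex is (1-t)·p0[i] + t·p1[i].
  v1: (1-0.848)·(2.41,4.15) + 0.848·(1.04,3.46) = (1.2482,3.5649)
  v2: (1-0.848)·(-3.64,1.18) + 0.848·(-3.23,2.31) = (-3.2923,2.1382)
  v3: (1-0.848)·(-3.38,-1.3) + 0.848·(-4.48,-0.31) = (-4.3128,-0.4605)
  v4: (1-0.848)·(0.9,-2.97) + 0.848·(0.97,-2.51) = (0.9594,-2.5799)
  v5: (1-0.848)·(3.24,-3.36) + 0.848·(1.83,-0.77) = (2.0443,-1.1637)
Perimeter = Σ |v_{i+1} − v_i|:
  edge 1→2: √(-4.5406² + -1.4266²) = 4.7594 (running 4.7594)
  edge 2→3: √(-1.0205² + -2.5987²) = 2.7919 (running 7.5513)
  edge 3→4: √(5.2722² + -2.1194²) = 5.6822 (running 13.2335)
  edge 4→5: √(1.0850² + 1.4162²) = 1.7841 (running 15.0176)
  edge 5→1: √(-0.7961² + 4.7286²) = 4.7951 (running 19.8127)
Perimeter = 19.8127

Perimeter at t=0.848: 19.8127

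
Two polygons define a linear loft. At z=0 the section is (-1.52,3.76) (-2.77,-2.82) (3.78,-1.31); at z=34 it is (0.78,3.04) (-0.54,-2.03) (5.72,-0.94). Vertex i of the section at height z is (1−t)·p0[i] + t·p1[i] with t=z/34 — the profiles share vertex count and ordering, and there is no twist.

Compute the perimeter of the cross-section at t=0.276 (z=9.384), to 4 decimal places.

Cross-section at t=0.276: each vertex is (1-t)·p0[i] + t·p1[i].
  v1: (1-0.276)·(-1.52,3.76) + 0.276·(0.78,3.04) = (-0.8852,3.5613)
  v2: (1-0.276)·(-2.77,-2.82) + 0.276·(-0.54,-2.03) = (-2.1545,-2.6020)
  v3: (1-0.276)·(3.78,-1.31) + 0.276·(5.72,-0.94) = (4.3154,-1.2079)
Perimeter = Σ |v_{i+1} − v_i|:
  edge 1→2: √(-1.2693² + -6.1632²) = 6.2926 (running 6.2926)
  edge 2→3: √(6.4700² + 1.3941²) = 6.6184 (running 12.9110)
  edge 3→1: √(-5.2006² + 4.7692²) = 7.0563 (running 19.9674)
Perimeter = 19.9674

Perimeter at t=0.276: 19.9674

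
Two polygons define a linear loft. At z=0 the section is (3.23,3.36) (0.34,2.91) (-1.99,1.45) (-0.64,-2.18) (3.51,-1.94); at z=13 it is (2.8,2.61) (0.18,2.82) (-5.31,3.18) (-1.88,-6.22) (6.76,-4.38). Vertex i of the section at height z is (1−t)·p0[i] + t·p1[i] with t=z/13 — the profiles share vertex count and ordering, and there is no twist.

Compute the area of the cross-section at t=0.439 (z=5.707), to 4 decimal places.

Cross-section at t=0.439: each vertex is (1-t)·p0[i] + t·p1[i].
  v1: (1-0.439)·(3.23,3.36) + 0.439·(2.8,2.61) = (3.0412,3.0307)
  v2: (1-0.439)·(0.34,2.91) + 0.439·(0.18,2.82) = (0.2698,2.8705)
  v3: (1-0.439)·(-1.99,1.45) + 0.439·(-5.31,3.18) = (-3.4475,2.2095)
  v4: (1-0.439)·(-0.64,-2.18) + 0.439·(-1.88,-6.22) = (-1.1844,-3.9536)
  v5: (1-0.439)·(3.51,-1.94) + 0.439·(6.76,-4.38) = (4.9367,-3.0112)
Shoelace sum Σ(x_i·y_{i+1} − x_{i+1}·y_i):
  i=1: 3.0412·2.8705 − 0.2698·3.0307 = +7.9122 (running +7.9122)
  i=2: 0.2698·2.2095 − -3.4475·2.8705 = +10.4920 (running +18.4042)
  i=3: -3.4475·-3.9536 − -1.1844·2.2095 = +16.2466 (running +34.6509)
  i=4: -1.1844·-3.0112 − 4.9367·-3.9536 = +23.0840 (running +57.7349)
  i=5: 4.9367·3.0307 − 3.0412·-3.0112 = +24.1197 (running +81.8546)
Area = |Σ|/2 = |81.8546|/2 = 40.9273

Area at t=0.439: 40.9273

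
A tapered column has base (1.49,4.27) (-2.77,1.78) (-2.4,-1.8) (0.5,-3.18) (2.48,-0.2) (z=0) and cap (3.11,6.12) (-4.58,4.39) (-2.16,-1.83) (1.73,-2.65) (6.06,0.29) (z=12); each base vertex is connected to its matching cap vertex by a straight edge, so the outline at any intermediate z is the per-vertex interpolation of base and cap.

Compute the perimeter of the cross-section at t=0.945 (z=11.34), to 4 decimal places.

Perimeter at t=0.945: 29.6821

Cross-section at t=0.945: each vertex is (1-t)·p0[i] + t·p1[i].
  v1: (1-0.945)·(1.49,4.27) + 0.945·(3.11,6.12) = (3.0209,6.0182)
  v2: (1-0.945)·(-2.77,1.78) + 0.945·(-4.58,4.39) = (-4.4805,4.2464)
  v3: (1-0.945)·(-2.4,-1.8) + 0.945·(-2.16,-1.83) = (-2.1732,-1.8283)
  v4: (1-0.945)·(0.5,-3.18) + 0.945·(1.73,-2.65) = (1.6623,-2.6791)
  v5: (1-0.945)·(2.48,-0.2) + 0.945·(6.06,0.29) = (5.8631,0.2630)
Perimeter = Σ |v_{i+1} − v_i|:
  edge 1→2: √(-7.5014² + -1.7718²) = 7.7078 (running 7.7078)
  edge 2→3: √(2.3073² + -6.0748²) = 6.4982 (running 14.2060)
  edge 3→4: √(3.8356² + -0.8508²) = 3.9288 (running 18.1347)
  edge 4→5: √(4.2007² + 2.9422²) = 5.1286 (running 23.2634)
  edge 5→1: √(-2.8422² + 5.7552²) = 6.4188 (running 29.6821)
Perimeter = 29.6821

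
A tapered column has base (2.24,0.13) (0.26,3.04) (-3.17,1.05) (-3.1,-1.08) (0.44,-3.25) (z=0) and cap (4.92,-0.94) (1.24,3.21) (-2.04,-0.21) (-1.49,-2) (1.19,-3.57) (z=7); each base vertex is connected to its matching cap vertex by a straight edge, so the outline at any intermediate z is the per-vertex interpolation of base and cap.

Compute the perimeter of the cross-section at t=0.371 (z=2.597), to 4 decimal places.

Cross-section at t=0.371: each vertex is (1-t)·p0[i] + t·p1[i].
  v1: (1-0.371)·(2.24,0.13) + 0.371·(4.92,-0.94) = (3.2343,-0.2670)
  v2: (1-0.371)·(0.26,3.04) + 0.371·(1.24,3.21) = (0.6236,3.1031)
  v3: (1-0.371)·(-3.17,1.05) + 0.371·(-2.04,-0.21) = (-2.7508,0.5825)
  v4: (1-0.371)·(-3.1,-1.08) + 0.371·(-1.49,-2) = (-2.5027,-1.4213)
  v5: (1-0.371)·(0.44,-3.25) + 0.371·(1.19,-3.57) = (0.7183,-3.3687)
Perimeter = Σ |v_{i+1} − v_i|:
  edge 1→2: √(-2.6107² + 3.3700²) = 4.2630 (running 4.2630)
  edge 2→3: √(-3.3744² + -2.5205²) = 4.2118 (running 8.4748)
  edge 3→4: √(0.2481² + -2.0039²) = 2.0192 (running 10.4939)
  edge 4→5: √(3.2209² + -1.9474²) = 3.7639 (running 14.2578)
  edge 5→1: √(2.5160² + 3.1017²) = 3.9939 (running 18.2517)
Perimeter = 18.2517

Perimeter at t=0.371: 18.2517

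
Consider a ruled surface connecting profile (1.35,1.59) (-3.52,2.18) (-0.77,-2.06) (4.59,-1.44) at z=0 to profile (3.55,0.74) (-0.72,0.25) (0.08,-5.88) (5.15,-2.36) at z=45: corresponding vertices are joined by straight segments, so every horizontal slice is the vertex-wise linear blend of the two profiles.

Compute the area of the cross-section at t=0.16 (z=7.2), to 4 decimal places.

Area at t=0.16: 20.0279

Cross-section at t=0.16: each vertex is (1-t)·p0[i] + t·p1[i].
  v1: (1-0.16)·(1.35,1.59) + 0.16·(3.55,0.74) = (1.7020,1.4540)
  v2: (1-0.16)·(-3.52,2.18) + 0.16·(-0.72,0.25) = (-3.0720,1.8712)
  v3: (1-0.16)·(-0.77,-2.06) + 0.16·(0.08,-5.88) = (-0.6340,-2.6712)
  v4: (1-0.16)·(4.59,-1.44) + 0.16·(5.15,-2.36) = (4.6796,-1.5872)
Shoelace sum Σ(x_i·y_{i+1} − x_{i+1}·y_i):
  i=1: 1.7020·1.8712 − -3.0720·1.4540 = +7.6515 (running +7.6515)
  i=2: -3.0720·-2.6712 − -0.6340·1.8712 = +9.3923 (running +17.0437)
  i=3: -0.6340·-1.5872 − 4.6796·-2.6712 = +13.5064 (running +30.5502)
  i=4: 4.6796·1.4540 − 1.7020·-1.5872 = +9.5056 (running +40.0557)
Area = |Σ|/2 = |40.0557|/2 = 20.0279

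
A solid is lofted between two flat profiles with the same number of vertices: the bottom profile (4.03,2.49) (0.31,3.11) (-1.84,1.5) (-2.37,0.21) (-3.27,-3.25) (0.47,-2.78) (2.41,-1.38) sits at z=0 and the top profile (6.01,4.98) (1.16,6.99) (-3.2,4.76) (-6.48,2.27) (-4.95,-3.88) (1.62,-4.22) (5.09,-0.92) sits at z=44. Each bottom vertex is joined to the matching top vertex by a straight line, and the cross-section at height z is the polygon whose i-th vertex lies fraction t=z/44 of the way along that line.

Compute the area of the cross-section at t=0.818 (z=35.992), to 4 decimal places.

Area at t=0.818: 84.6807

Cross-section at t=0.818: each vertex is (1-t)·p0[i] + t·p1[i].
  v1: (1-0.818)·(4.03,2.49) + 0.818·(6.01,4.98) = (5.6496,4.5268)
  v2: (1-0.818)·(0.31,3.11) + 0.818·(1.16,6.99) = (1.0053,6.2838)
  v3: (1-0.818)·(-1.84,1.5) + 0.818·(-3.2,4.76) = (-2.9525,4.1667)
  v4: (1-0.818)·(-2.37,0.21) + 0.818·(-6.48,2.27) = (-5.7320,1.8951)
  v5: (1-0.818)·(-3.27,-3.25) + 0.818·(-4.95,-3.88) = (-4.6442,-3.7653)
  v6: (1-0.818)·(0.47,-2.78) + 0.818·(1.62,-4.22) = (1.4107,-3.9579)
  v7: (1-0.818)·(2.41,-1.38) + 0.818·(5.09,-0.92) = (4.6022,-1.0037)
Shoelace sum Σ(x_i·y_{i+1} − x_{i+1}·y_i):
  i=1: 5.6496·6.2838 − 1.0053·4.5268 = +30.9506 (running +30.9506)
  i=2: 1.0053·4.1667 − -2.9525·6.2838 = +22.7417 (running +53.6923)
  i=3: -2.9525·1.8951 − -5.7320·4.1667 = +18.2881 (running +71.9804)
  i=4: -5.7320·-3.7653 − -4.6442·1.8951 = +30.3841 (running +102.3645)
  i=5: -4.6442·-3.9579 − 1.4107·-3.7653 = +23.6933 (running +126.0578)
  i=6: 1.4107·-1.0037 − 4.6022·-3.9579 = +16.7993 (running +142.8571)
  i=7: 4.6022·4.5268 − 5.6496·-1.0037 = +26.5042 (running +169.3613)
Area = |Σ|/2 = |169.3613|/2 = 84.6807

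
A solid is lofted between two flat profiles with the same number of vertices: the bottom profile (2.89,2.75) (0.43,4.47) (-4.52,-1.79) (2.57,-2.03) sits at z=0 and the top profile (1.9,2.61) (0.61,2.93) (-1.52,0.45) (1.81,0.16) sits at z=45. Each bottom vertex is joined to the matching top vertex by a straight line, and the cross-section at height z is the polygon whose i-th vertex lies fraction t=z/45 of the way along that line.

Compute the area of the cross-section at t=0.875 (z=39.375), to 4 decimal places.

Cross-section at t=0.875: each vertex is (1-t)·p0[i] + t·p1[i].
  v1: (1-0.875)·(2.89,2.75) + 0.875·(1.9,2.61) = (2.0237,2.6275)
  v2: (1-0.875)·(0.43,4.47) + 0.875·(0.61,2.93) = (0.5875,3.1225)
  v3: (1-0.875)·(-4.52,-1.79) + 0.875·(-1.52,0.45) = (-1.8950,0.1700)
  v4: (1-0.875)·(2.57,-2.03) + 0.875·(1.81,0.16) = (1.9050,-0.1137)
Shoelace sum Σ(x_i·y_{i+1} − x_{i+1}·y_i):
  i=1: 2.0237·3.1225 − 0.5875·2.6275 = +4.7755 (running +4.7755)
  i=2: 0.5875·0.1700 − -1.8950·3.1225 = +6.0170 (running +10.7925)
  i=3: -1.8950·-0.1137 − 1.9050·0.1700 = -0.1083 (running +10.6842)
  i=4: 1.9050·2.6275 − 2.0237·-0.1137 = +5.2356 (running +15.9198)
Area = |Σ|/2 = |15.9198|/2 = 7.9599

Area at t=0.875: 7.9599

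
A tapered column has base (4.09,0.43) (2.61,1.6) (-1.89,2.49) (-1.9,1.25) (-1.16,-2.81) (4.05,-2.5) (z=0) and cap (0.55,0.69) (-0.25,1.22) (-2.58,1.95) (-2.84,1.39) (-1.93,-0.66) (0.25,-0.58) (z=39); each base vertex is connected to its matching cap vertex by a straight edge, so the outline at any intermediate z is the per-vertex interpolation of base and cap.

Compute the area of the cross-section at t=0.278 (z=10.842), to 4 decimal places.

Area at t=0.278: 18.4744

Cross-section at t=0.278: each vertex is (1-t)·p0[i] + t·p1[i].
  v1: (1-0.278)·(4.09,0.43) + 0.278·(0.55,0.69) = (3.1059,0.5023)
  v2: (1-0.278)·(2.61,1.6) + 0.278·(-0.25,1.22) = (1.8149,1.4944)
  v3: (1-0.278)·(-1.89,2.49) + 0.278·(-2.58,1.95) = (-2.0818,2.3399)
  v4: (1-0.278)·(-1.9,1.25) + 0.278·(-2.84,1.39) = (-2.1613,1.2889)
  v5: (1-0.278)·(-1.16,-2.81) + 0.278·(-1.93,-0.66) = (-1.3741,-2.2123)
  v6: (1-0.278)·(4.05,-2.5) + 0.278·(0.25,-0.58) = (2.9936,-1.9662)
Shoelace sum Σ(x_i·y_{i+1} − x_{i+1}·y_i):
  i=1: 3.1059·1.4944 − 1.8149·0.5023 = +3.7297 (running +3.7297)
  i=2: 1.8149·2.3399 − -2.0818·1.4944 = +7.3577 (running +11.0874)
  i=3: -2.0818·1.2889 − -2.1613·2.3399 = +2.3739 (running +13.4613)
  i=4: -2.1613·-2.2123 − -1.3741·1.2889 = +6.5525 (running +20.0139)
  i=5: -1.3741·-1.9662 − 2.9936·-2.2123 = +9.3245 (running +29.3383)
  i=6: 2.9936·0.5023 − 3.1059·-1.9662 = +7.6105 (running +36.9489)
Area = |Σ|/2 = |36.9489|/2 = 18.4744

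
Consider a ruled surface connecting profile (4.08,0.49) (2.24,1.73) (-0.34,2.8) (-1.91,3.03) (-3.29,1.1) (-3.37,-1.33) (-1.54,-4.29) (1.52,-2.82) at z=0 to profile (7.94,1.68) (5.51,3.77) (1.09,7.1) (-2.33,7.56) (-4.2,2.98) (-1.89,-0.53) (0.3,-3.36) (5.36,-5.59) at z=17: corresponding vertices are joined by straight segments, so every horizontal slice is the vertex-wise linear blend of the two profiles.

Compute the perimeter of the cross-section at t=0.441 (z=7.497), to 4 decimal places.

Perimeter at t=0.441: 28.7156

Cross-section at t=0.441: each vertex is (1-t)·p0[i] + t·p1[i].
  v1: (1-0.441)·(4.08,0.49) + 0.441·(7.94,1.68) = (5.7823,1.0148)
  v2: (1-0.441)·(2.24,1.73) + 0.441·(5.51,3.77) = (3.6821,2.6296)
  v3: (1-0.441)·(-0.34,2.8) + 0.441·(1.09,7.1) = (0.2906,4.6963)
  v4: (1-0.441)·(-1.91,3.03) + 0.441·(-2.33,7.56) = (-2.0952,5.0277)
  v5: (1-0.441)·(-3.29,1.1) + 0.441·(-4.2,2.98) = (-3.6913,1.9291)
  v6: (1-0.441)·(-3.37,-1.33) + 0.441·(-1.89,-0.53) = (-2.7173,-0.9772)
  v7: (1-0.441)·(-1.54,-4.29) + 0.441·(0.3,-3.36) = (-0.7286,-3.8799)
  v8: (1-0.441)·(1.52,-2.82) + 0.441·(5.36,-5.59) = (3.2134,-4.0416)
Perimeter = Σ |v_{i+1} − v_i|:
  edge 1→2: √(-2.1002² + 1.6149²) = 2.6493 (running 2.6493)
  edge 2→3: √(-3.3914² + 2.0667²) = 3.9715 (running 6.6208)
  edge 3→4: √(-2.3859² + 0.3314²) = 2.4088 (running 9.0295)
  edge 4→5: √(-1.5961² + -3.0987²) = 3.4856 (running 12.5151)
  edge 5→6: √(0.9740² + -2.9063²) = 3.0651 (running 15.5802)
  edge 6→7: √(1.9888² + -2.9027²) = 3.5186 (running 19.0989)
  edge 7→8: √(3.9420² + -0.1617²) = 3.9453 (running 23.0442)
  edge 8→1: √(2.5688² + 5.0564²) = 5.6715 (running 28.7156)
Perimeter = 28.7156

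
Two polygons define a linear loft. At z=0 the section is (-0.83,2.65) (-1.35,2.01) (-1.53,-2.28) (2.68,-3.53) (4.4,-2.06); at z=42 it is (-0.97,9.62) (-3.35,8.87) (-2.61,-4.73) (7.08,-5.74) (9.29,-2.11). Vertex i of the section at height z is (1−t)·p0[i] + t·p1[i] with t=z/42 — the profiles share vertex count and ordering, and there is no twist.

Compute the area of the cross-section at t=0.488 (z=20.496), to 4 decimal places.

Cross-section at t=0.488: each vertex is (1-t)·p0[i] + t·p1[i].
  v1: (1-0.488)·(-0.83,2.65) + 0.488·(-0.97,9.62) = (-0.8983,6.0514)
  v2: (1-0.488)·(-1.35,2.01) + 0.488·(-3.35,8.87) = (-2.3260,5.3577)
  v3: (1-0.488)·(-1.53,-2.28) + 0.488·(-2.61,-4.73) = (-2.0570,-3.4756)
  v4: (1-0.488)·(2.68,-3.53) + 0.488·(7.08,-5.74) = (4.8272,-4.6085)
  v5: (1-0.488)·(4.4,-2.06) + 0.488·(9.29,-2.11) = (6.7863,-2.0844)
Shoelace sum Σ(x_i·y_{i+1} − x_{i+1}·y_i):
  i=1: -0.8983·5.3577 − -2.3260·6.0514 = +9.2626 (running +9.2626)
  i=2: -2.3260·-3.4756 − -2.0570·5.3577 = +19.1052 (running +28.3678)
  i=3: -2.0570·-4.6085 − 4.8272·-3.4756 = +26.2572 (running +54.6250)
  i=4: 4.8272·-2.0844 − 6.7863·-4.6085 = +21.2128 (running +75.8378)
  i=5: 6.7863·6.0514 − -0.8983·-2.0844 = +39.1940 (running +115.0318)
Area = |Σ|/2 = |115.0318|/2 = 57.5159

Area at t=0.488: 57.5159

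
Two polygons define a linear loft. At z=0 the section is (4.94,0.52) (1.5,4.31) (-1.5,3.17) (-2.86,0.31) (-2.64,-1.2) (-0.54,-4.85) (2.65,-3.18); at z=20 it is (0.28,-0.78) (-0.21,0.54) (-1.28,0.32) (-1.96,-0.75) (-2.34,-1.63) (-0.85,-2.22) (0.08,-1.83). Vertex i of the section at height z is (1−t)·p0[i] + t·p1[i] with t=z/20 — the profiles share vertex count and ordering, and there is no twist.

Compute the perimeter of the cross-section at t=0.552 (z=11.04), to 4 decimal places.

Cross-section at t=0.552: each vertex is (1-t)·p0[i] + t·p1[i].
  v1: (1-0.552)·(4.94,0.52) + 0.552·(0.28,-0.78) = (2.3677,-0.1976)
  v2: (1-0.552)·(1.5,4.31) + 0.552·(-0.21,0.54) = (0.5561,2.2290)
  v3: (1-0.552)·(-1.5,3.17) + 0.552·(-1.28,0.32) = (-1.3786,1.5968)
  v4: (1-0.552)·(-2.86,0.31) + 0.552·(-1.96,-0.75) = (-2.3632,-0.2751)
  v5: (1-0.552)·(-2.64,-1.2) + 0.552·(-2.34,-1.63) = (-2.4744,-1.4374)
  v6: (1-0.552)·(-0.54,-4.85) + 0.552·(-0.85,-2.22) = (-0.7111,-3.3982)
  v7: (1-0.552)·(2.65,-3.18) + 0.552·(0.08,-1.83) = (1.2314,-2.4348)
Perimeter = Σ |v_{i+1} − v_i|:
  edge 1→2: √(-1.8116² + 2.4266²) = 3.0282 (running 3.0282)
  edge 2→3: √(-1.9346² + -0.6322²) = 2.0353 (running 5.0635)
  edge 3→4: √(-0.9846² + -1.8719²) = 2.1151 (running 7.1786)
  edge 4→5: √(-0.1112² + -1.1622²) = 1.1675 (running 8.3462)
  edge 5→6: √(1.7633² + -1.9609²) = 2.6371 (running 10.9832)
  edge 6→7: √(1.9425² + 0.9634²) = 2.1683 (running 13.1515)
  edge 7→1: √(1.1363² + 2.2372²) = 2.5092 (running 15.6608)
Perimeter = 15.6608

Perimeter at t=0.552: 15.6608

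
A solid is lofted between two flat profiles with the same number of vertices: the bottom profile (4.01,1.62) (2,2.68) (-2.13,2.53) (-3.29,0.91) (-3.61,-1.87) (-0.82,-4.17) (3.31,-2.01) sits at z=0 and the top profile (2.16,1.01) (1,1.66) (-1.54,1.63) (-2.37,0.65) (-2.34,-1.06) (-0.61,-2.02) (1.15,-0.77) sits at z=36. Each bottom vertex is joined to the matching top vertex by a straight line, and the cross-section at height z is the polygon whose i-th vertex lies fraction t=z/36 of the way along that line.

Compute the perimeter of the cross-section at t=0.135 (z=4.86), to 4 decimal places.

Perimeter at t=0.135: 21.7805

Cross-section at t=0.135: each vertex is (1-t)·p0[i] + t·p1[i].
  v1: (1-0.135)·(4.01,1.62) + 0.135·(2.16,1.01) = (3.7602,1.5376)
  v2: (1-0.135)·(2,2.68) + 0.135·(1,1.66) = (1.8650,2.5423)
  v3: (1-0.135)·(-2.13,2.53) + 0.135·(-1.54,1.63) = (-2.0503,2.4085)
  v4: (1-0.135)·(-3.29,0.91) + 0.135·(-2.37,0.65) = (-3.1658,0.8749)
  v5: (1-0.135)·(-3.61,-1.87) + 0.135·(-2.34,-1.06) = (-3.4385,-1.7607)
  v6: (1-0.135)·(-0.82,-4.17) + 0.135·(-0.61,-2.02) = (-0.7916,-3.8798)
  v7: (1-0.135)·(3.31,-2.01) + 0.135·(1.15,-0.77) = (3.0184,-1.8426)
Perimeter = Σ |v_{i+1} − v_i|:
  edge 1→2: √(-1.8952² + 1.0047²) = 2.1451 (running 2.1451)
  edge 2→3: √(-3.9154² + -0.1338²) = 3.9176 (running 6.0627)
  edge 3→4: √(-1.1155² + -1.5336²) = 1.8964 (running 7.9591)
  edge 4→5: √(-0.2727² + -2.6356²) = 2.6496 (running 10.6087)
  edge 5→6: √(2.6469² + -2.1191²) = 3.3907 (running 13.9994)
  edge 6→7: √(3.8101² + 2.0372²) = 4.3205 (running 18.3198)
  edge 7→1: √(0.7418² + 3.3802²) = 3.4607 (running 21.7805)
Perimeter = 21.7805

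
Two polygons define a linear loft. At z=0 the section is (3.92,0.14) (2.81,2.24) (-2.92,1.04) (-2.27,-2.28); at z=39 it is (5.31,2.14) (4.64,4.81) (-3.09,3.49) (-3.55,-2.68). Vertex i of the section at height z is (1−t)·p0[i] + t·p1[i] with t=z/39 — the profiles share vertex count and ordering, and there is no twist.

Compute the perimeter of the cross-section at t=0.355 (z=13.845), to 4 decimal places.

Perimeter at t=0.355: 21.2422

Cross-section at t=0.355: each vertex is (1-t)·p0[i] + t·p1[i].
  v1: (1-0.355)·(3.92,0.14) + 0.355·(5.31,2.14) = (4.4134,0.8500)
  v2: (1-0.355)·(2.81,2.24) + 0.355·(4.64,4.81) = (3.4596,3.1523)
  v3: (1-0.355)·(-2.92,1.04) + 0.355·(-3.09,3.49) = (-2.9803,1.9098)
  v4: (1-0.355)·(-2.27,-2.28) + 0.355·(-3.55,-2.68) = (-2.7244,-2.4220)
Perimeter = Σ |v_{i+1} − v_i|:
  edge 1→2: √(-0.9538² + 2.3023²) = 2.4921 (running 2.4921)
  edge 2→3: √(-6.4400² + -1.2426²) = 6.5588 (running 9.0509)
  edge 3→4: √(0.2559² + -4.3317²) = 4.3393 (running 13.3902)
  edge 4→1: √(7.1378² + 3.2720²) = 7.8521 (running 21.2422)
Perimeter = 21.2422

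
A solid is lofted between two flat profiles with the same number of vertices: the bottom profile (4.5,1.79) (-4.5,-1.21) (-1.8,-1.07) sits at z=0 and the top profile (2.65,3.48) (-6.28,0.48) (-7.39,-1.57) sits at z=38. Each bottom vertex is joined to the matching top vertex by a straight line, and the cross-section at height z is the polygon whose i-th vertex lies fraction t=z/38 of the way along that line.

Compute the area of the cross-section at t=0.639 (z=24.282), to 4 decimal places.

Cross-section at t=0.639: each vertex is (1-t)·p0[i] + t·p1[i].
  v1: (1-0.639)·(4.5,1.79) + 0.639·(2.65,3.48) = (3.3178,2.8699)
  v2: (1-0.639)·(-4.5,-1.21) + 0.639·(-6.28,0.48) = (-5.6374,-0.1301)
  v3: (1-0.639)·(-1.8,-1.07) + 0.639·(-7.39,-1.57) = (-5.3720,-1.3895)
Shoelace sum Σ(x_i·y_{i+1} − x_{i+1}·y_i):
  i=1: 3.3178·-0.1301 − -5.6374·2.8699 = +15.7473 (running +15.7473)
  i=2: -5.6374·-1.3895 − -5.3720·-0.1301 = +7.1344 (running +22.8816)
  i=3: -5.3720·2.8699 − 3.3178·-1.3895 = -10.8070 (running +12.0746)
Area = |Σ|/2 = |12.0746|/2 = 6.0373

Area at t=0.639: 6.0373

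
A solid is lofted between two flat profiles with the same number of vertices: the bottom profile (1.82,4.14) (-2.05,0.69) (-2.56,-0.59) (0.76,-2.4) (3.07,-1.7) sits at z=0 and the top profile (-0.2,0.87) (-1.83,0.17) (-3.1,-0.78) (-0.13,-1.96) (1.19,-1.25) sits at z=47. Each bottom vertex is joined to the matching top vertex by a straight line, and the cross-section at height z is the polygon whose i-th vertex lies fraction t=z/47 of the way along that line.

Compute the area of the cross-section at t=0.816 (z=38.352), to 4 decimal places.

Area at t=0.816: 8.3587

Cross-section at t=0.816: each vertex is (1-t)·p0[i] + t·p1[i].
  v1: (1-0.816)·(1.82,4.14) + 0.816·(-0.2,0.87) = (0.1717,1.4717)
  v2: (1-0.816)·(-2.05,0.69) + 0.816·(-1.83,0.17) = (-1.8705,0.2657)
  v3: (1-0.816)·(-2.56,-0.59) + 0.816·(-3.1,-0.78) = (-3.0006,-0.7450)
  v4: (1-0.816)·(0.76,-2.4) + 0.816·(-0.13,-1.96) = (0.0338,-2.0410)
  v5: (1-0.816)·(3.07,-1.7) + 0.816·(1.19,-1.25) = (1.5359,-1.3328)
Shoelace sum Σ(x_i·y_{i+1} − x_{i+1}·y_i):
  i=1: 0.1717·0.2657 − -1.8705·1.4717 = +2.7984 (running +2.7984)
  i=2: -1.8705·-0.7450 − -3.0006·0.2657 = +2.1908 (running +4.9892)
  i=3: -3.0006·-2.0410 − 0.0338·-0.7450 = +6.1493 (running +11.1385)
  i=4: 0.0338·-1.3328 − 1.5359·-2.0410 = +3.0898 (running +14.2282)
  i=5: 1.5359·1.4717 − 0.1717·-1.3328 = +2.4892 (running +16.7174)
Area = |Σ|/2 = |16.7174|/2 = 8.3587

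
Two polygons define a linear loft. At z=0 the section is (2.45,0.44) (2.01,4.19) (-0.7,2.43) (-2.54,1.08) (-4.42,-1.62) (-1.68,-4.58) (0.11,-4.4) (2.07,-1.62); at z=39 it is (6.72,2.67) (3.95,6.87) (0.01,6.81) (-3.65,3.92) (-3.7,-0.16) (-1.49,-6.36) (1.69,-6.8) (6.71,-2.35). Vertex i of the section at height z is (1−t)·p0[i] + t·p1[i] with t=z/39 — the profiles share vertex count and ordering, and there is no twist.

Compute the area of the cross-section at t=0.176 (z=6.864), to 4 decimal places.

Area at t=0.176: 45.6893

Cross-section at t=0.176: each vertex is (1-t)·p0[i] + t·p1[i].
  v1: (1-0.176)·(2.45,0.44) + 0.176·(6.72,2.67) = (3.2015,0.8325)
  v2: (1-0.176)·(2.01,4.19) + 0.176·(3.95,6.87) = (2.3514,4.6617)
  v3: (1-0.176)·(-0.7,2.43) + 0.176·(0.01,6.81) = (-0.5750,3.2009)
  v4: (1-0.176)·(-2.54,1.08) + 0.176·(-3.65,3.92) = (-2.7354,1.5798)
  v5: (1-0.176)·(-4.42,-1.62) + 0.176·(-3.7,-0.16) = (-4.2933,-1.3630)
  v6: (1-0.176)·(-1.68,-4.58) + 0.176·(-1.49,-6.36) = (-1.6466,-4.8933)
  v7: (1-0.176)·(0.11,-4.4) + 0.176·(1.69,-6.8) = (0.3881,-4.8224)
  v8: (1-0.176)·(2.07,-1.62) + 0.176·(6.71,-2.35) = (2.8866,-1.7485)
Shoelace sum Σ(x_i·y_{i+1} − x_{i+1}·y_i):
  i=1: 3.2015·4.6617 − 2.3514·0.8325 = +12.9669 (running +12.9669)
  i=2: 2.3514·3.2009 − -0.5750·4.6617 = +10.2073 (running +23.1743)
  i=3: -0.5750·1.5798 − -2.7354·3.2009 = +7.8471 (running +31.0214)
  i=4: -2.7354·-1.3630 − -4.2933·1.5798 = +10.5111 (running +41.5325)
  i=5: -4.2933·-4.8933 − -1.6466·-1.3630 = +18.7639 (running +60.2963)
  i=6: -1.6466·-4.8224 − 0.3881·-4.8933 = +9.8394 (running +70.1357)
  i=7: 0.3881·-1.7485 − 2.8866·-4.8224 = +13.2420 (running +83.3777)
  i=8: 2.8866·0.8325 − 3.2015·-1.7485 = +8.0009 (running +91.3785)
Area = |Σ|/2 = |91.3785|/2 = 45.6893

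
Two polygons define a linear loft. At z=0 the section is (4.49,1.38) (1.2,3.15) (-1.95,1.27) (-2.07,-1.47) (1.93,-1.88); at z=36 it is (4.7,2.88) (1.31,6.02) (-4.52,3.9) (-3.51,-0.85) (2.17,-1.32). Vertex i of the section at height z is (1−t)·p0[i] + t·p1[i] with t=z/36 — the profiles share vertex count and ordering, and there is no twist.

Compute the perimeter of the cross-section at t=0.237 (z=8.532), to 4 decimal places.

Perimeter at t=0.237: 20.1287

Cross-section at t=0.237: each vertex is (1-t)·p0[i] + t·p1[i].
  v1: (1-0.237)·(4.49,1.38) + 0.237·(4.7,2.88) = (4.5398,1.7355)
  v2: (1-0.237)·(1.2,3.15) + 0.237·(1.31,6.02) = (1.2261,3.8302)
  v3: (1-0.237)·(-1.95,1.27) + 0.237·(-4.52,3.9) = (-2.5591,1.8933)
  v4: (1-0.237)·(-2.07,-1.47) + 0.237·(-3.51,-0.85) = (-2.4113,-1.3231)
  v5: (1-0.237)·(1.93,-1.88) + 0.237·(2.17,-1.32) = (1.9869,-1.7473)
Perimeter = Σ |v_{i+1} − v_i|:
  edge 1→2: √(-3.3137² + 2.0947²) = 3.9202 (running 3.9202)
  edge 2→3: √(-3.7852² + -1.9369²) = 4.2519 (running 8.1722)
  edge 3→4: √(0.1478² + -3.2164²) = 3.2198 (running 11.3919)
  edge 4→5: √(4.3982² + -0.4242²) = 4.4186 (running 15.8105)
  edge 5→1: √(2.5529² + 3.4828²) = 4.3182 (running 20.1287)
Perimeter = 20.1287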